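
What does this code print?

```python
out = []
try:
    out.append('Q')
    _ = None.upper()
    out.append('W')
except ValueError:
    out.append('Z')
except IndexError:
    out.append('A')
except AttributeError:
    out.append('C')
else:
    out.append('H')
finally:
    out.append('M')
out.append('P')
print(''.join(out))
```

Execution trace: 'Q' (try body) → 'C' (except AttributeError) → 'M' (finally) → 'P' (after the try/except). Output: QCMP

Answer: QCMP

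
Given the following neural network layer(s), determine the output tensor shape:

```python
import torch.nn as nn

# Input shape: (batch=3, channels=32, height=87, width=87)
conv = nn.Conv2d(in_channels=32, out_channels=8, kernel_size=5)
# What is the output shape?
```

Input: (3, 32, 87, 87) -> Output: (3, 8, 83, 83)

Answer: (3, 8, 83, 83)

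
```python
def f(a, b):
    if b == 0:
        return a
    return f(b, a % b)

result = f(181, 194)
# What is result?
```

f(181, 194) -> f(194, 181) -> f(181, 13) -> f(13, 12) -> f(12, 1) -> f(1, 0) -> 1

Answer: 1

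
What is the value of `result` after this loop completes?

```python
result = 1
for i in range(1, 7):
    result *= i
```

6! = 720
`result` takes the values: 1 → 2 → 6 → 24 → 120 → 720

Answer: 720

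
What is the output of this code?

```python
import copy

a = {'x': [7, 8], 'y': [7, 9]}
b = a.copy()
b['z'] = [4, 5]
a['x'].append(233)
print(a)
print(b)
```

Key concept: shallow copy of dict with mutable values.
Step by step:
`a = {'x': [7, 8], 'y': [7, 9]}` → a = {'x': [7, 8], 'y': [7, 9]}
`b = a.copy()` → b = {'x': [7, 8], 'y': [7, 9]}
`b['z'] = [4, 5]` → b = {'x': [7, 8], 'y': [7, 9], 'z': [4, 5]}
`a['x'].append(233)` → a = {'x': [7, 8, 233], 'y': [7, 9]}; b = {'x': [7, 8, 233], 'y': [7, 9], 'z': [4, 5]}
`print(a)` → prints {'x': [7, 8, 233], 'y': [7, 9]}
`print(b)` → prints {'x': [7, 8, 233], 'y': [7, 9], 'z': [4, 5]}

Answer:
{'x': [7, 8, 233], 'y': [7, 9]}
{'x': [7, 8, 233], 'y': [7, 9], 'z': [4, 5]}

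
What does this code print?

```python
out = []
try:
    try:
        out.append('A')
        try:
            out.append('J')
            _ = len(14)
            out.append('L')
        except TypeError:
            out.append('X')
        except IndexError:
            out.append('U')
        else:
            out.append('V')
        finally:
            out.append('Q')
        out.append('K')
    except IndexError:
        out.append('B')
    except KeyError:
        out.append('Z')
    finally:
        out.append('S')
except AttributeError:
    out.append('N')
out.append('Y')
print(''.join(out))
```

Execution trace: 'A' (try body) → 'J' (inner try body) → 'X' (inner except TypeError) → 'Q' (inner finally) → 'K' (try body, no exception) → 'S' (finally) → 'Y' (after the try/except). Output: AJXQKSY

Answer: AJXQKSY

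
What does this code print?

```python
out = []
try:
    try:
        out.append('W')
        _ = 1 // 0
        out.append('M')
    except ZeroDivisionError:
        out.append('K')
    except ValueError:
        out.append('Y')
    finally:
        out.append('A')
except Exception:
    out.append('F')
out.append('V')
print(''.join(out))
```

Execution trace: 'W' (inner try body) → 'K' (inner except ZeroDivisionError) → 'A' (inner finally) → 'V' (after the try/except). Output: WKAV

Answer: WKAV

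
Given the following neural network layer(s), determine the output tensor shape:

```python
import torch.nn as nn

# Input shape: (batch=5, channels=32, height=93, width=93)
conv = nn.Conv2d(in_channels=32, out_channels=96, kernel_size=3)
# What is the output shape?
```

Input: (5, 32, 93, 93) -> Output: (5, 96, 91, 91)

Answer: (5, 96, 91, 91)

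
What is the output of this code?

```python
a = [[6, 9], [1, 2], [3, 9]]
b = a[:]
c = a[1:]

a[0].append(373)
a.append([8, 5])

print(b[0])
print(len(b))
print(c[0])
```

Key concept: slice with nested mutation.
Step by step:
`a = [[6, 9], [1, 2], [3, 9]]` → a = [[6, 9], [1, 2], [3, 9]]
`b = a[:]` → b = [[6, 9], [1, 2], [3, 9]]
`c = a[1:]` → c = [[1, 2], [3, 9]]
`a[0].append(373)` → a = [[6, 9, 373], [1, 2], [3, 9]]; b = [[6, 9, 373], [1, 2], [3, 9]]
`a.append([8, 5])` → a = [[6, 9, 373], [1, 2], [3, 9], [8, 5]]
`print(b[0])` → prints [6, 9, 373]
`print(len(b))` → prints 3
`print(c[0])` → prints [1, 2]

Answer:
[6, 9, 373]
3
[1, 2]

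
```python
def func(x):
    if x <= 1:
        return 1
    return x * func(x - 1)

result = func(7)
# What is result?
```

func(7) = 7 * 6 * 5 * 4 * 3 * 2 * 1 = 5040

Answer: 5040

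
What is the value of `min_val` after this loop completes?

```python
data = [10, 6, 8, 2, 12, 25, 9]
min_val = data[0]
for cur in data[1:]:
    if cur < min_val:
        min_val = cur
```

Minimum of [10, 6, 8, 2, 12, 25, 9]
`min_val` takes the values: 10 → 6 → 2

Answer: 2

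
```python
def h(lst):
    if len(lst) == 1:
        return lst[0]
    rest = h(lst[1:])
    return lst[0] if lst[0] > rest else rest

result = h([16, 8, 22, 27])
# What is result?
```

Recursive max over [16, 8, 22, 27] = 27

Answer: 27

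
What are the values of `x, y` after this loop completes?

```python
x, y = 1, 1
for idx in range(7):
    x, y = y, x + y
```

Fibonacci: after 7 iterations
`x, y` takes the values: (1, 1) → (1, 2) → (2, 3) → (3, 5) → (5, 8) → (8, 13) → (13, 21) → (21, 34)

Answer: 21, 34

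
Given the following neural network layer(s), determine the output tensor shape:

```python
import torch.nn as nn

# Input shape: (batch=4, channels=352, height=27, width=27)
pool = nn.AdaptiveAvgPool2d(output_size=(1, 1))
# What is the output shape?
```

Input: (4, 352, 27, 27) -> Output: (4, 352, 1, 1)

Answer: (4, 352, 1, 1)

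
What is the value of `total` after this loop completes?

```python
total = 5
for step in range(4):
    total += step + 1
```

Start at 5, add 1 to 4 = 15
`total` takes the values: 5 → 6 → 8 → 11 → 15

Answer: 15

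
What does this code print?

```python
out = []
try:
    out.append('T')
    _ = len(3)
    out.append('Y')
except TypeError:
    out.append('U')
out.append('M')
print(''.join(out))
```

Execution trace: 'T' (try body) → 'U' (except TypeError) → 'M' (after the try/except). Output: TUM

Answer: TUM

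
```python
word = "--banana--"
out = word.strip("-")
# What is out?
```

Trace:
`word = "--banana--"` → word = '--banana--'
`out = word.strip("-")` → out = 'banana'
So out = 'banana'

Answer: 'banana'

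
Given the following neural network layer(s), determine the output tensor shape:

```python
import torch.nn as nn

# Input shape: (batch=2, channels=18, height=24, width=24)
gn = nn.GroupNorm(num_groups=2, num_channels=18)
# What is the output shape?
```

Input: (2, 18, 24, 24) -> Output: (2, 18, 24, 24)

Answer: (2, 18, 24, 24)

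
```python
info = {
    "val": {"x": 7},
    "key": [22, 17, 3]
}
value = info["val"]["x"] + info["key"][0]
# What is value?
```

Trace:
`info = { ...` → info = {'val': {'x': 7}, 'key': [22, 17, 3]}
`value = info["val"]["x"] + info["key"][0]` → value = 29
So value = 29

Answer: 29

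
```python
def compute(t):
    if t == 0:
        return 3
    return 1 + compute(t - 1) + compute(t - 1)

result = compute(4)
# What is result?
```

compute(t) = 1 + 2·compute(t-1), compute(0)=3. Closed form: (3+1)·2^4 - 1 = 63.

Answer: 63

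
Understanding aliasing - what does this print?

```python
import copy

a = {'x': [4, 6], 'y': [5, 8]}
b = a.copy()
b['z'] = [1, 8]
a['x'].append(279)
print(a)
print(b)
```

Key concept: shallow copy of dict with mutable values.
Step by step:
`a = {'x': [4, 6], 'y': [5, 8]}` → a = {'x': [4, 6], 'y': [5, 8]}
`b = a.copy()` → b = {'x': [4, 6], 'y': [5, 8]}
`b['z'] = [1, 8]` → b = {'x': [4, 6], 'y': [5, 8], 'z': [1, 8]}
`a['x'].append(279)` → a = {'x': [4, 6, 279], 'y': [5, 8]}; b = {'x': [4, 6, 279], 'y': [5, 8], 'z': [1, 8]}
`print(a)` → prints {'x': [4, 6, 279], 'y': [5, 8]}
`print(b)` → prints {'x': [4, 6, 279], 'y': [5, 8], 'z': [1, 8]}

Answer:
{'x': [4, 6, 279], 'y': [5, 8]}
{'x': [4, 6, 279], 'y': [5, 8], 'z': [1, 8]}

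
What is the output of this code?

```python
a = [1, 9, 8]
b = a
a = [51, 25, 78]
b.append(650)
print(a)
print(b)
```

Key concept: rebinding vs mutation: a is rebound to a new list, b still points at the original.
Step by step:
`a = [1, 9, 8]` → a = [1, 9, 8]
`b = a` → b = [1, 9, 8] (same object as a)
`a = [51, 25, 78]` → a = [51, 25, 78]
`b.append(650)` → b = [1, 9, 8, 650]
`print(a)` → prints [51, 25, 78]
`print(b)` → prints [1, 9, 8, 650]

Answer:
[51, 25, 78]
[1, 9, 8, 650]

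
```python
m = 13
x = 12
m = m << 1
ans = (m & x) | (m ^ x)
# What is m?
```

Trace:
`m = 13` → m = 13
`x = 12` → x = 12
`m = m << 1` → m = 26
`ans = (m & x) | (m ^ x)` → ans = 30
So m = 26

Answer: 26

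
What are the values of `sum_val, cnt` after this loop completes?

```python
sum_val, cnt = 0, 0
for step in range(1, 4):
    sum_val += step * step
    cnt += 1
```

Sum of squares and count
`sum_val, cnt` takes the values: (0, 0) → (1, 0) → (1, 1) → (5, 1) → (5, 2) → (14, 2) → (14, 3)

Answer: 14, 3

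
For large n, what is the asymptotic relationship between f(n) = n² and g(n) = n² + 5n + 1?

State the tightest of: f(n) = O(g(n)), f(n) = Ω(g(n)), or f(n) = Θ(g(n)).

n² vs n² + 5n + 1: f(n) = Θ(g(n)) — they are asymptotically equivalent (lower-order terms are dominated).

Answer: f(n) = Θ(g(n)) — they are asymptotically equivalent (lower-order terms are dominated).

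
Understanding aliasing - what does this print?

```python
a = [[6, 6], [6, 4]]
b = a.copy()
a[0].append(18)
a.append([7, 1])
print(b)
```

Key concept: shallow copy with nested lists.
Step by step:
`a = [[6, 6], [6, 4]]` → a = [[6, 6], [6, 4]]
`b = a.copy()` → b = [[6, 6], [6, 4]]
`a[0].append(18)` → a = [[6, 6, 18], [6, 4]]; b = [[6, 6, 18], [6, 4]]
`a.append([7, 1])` → a = [[6, 6, 18], [6, 4], [7, 1]]
`print(b)` → prints [[6, 6, 18], [6, 4]]

Answer: [[6, 6, 18], [6, 4]]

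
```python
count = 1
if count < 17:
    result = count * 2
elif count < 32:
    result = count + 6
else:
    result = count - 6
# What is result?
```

Trace:
`count = 1` → count = 1
`if count < 17: ...` → count < 17 is True → result = 2
So result = 2

Answer: 2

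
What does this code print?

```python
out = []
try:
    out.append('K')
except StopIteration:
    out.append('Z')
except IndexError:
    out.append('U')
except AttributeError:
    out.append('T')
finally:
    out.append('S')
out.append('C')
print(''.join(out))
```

Execution trace: 'K' (try body, no exception) → 'S' (finally) → 'C' (after the try/except). Output: KSC

Answer: KSC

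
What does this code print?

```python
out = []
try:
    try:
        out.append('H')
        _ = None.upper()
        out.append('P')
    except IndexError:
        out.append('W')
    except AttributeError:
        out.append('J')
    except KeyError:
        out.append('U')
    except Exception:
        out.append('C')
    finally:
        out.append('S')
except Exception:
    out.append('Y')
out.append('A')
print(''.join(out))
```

Execution trace: 'H' (inner try body) → 'J' (inner except AttributeError) → 'S' (inner finally) → 'A' (after the try/except). Output: HJSA

Answer: HJSA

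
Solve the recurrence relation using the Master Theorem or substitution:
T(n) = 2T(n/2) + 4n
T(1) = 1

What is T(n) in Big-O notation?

By Master Theorem: a=2, b=2, f(n)=4n. Since log_2(2) = 1 and f(n) = Θ(n^1), Case 2 applies. T(n) = O(n log n).

Answer: O(n log n)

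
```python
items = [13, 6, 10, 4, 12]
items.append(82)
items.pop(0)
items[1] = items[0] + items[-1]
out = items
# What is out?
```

Trace:
`items = [13, 6, 10, 4, 12]` → items = [13, 6, 10, 4, 12]
`items.append(82)` → items = [13, 6, 10, 4, 12, 82]
`items.pop(0)` → items = [6, 10, 4, 12, 82]
`items[1] = items[0] + items[-1]` → items = [6, 88, 4, 12, 82]
`out = items` → out = [6, 88, 4, 12, 82]
So out = [6, 88, 4, 12, 82]

Answer: [6, 88, 4, 12, 82]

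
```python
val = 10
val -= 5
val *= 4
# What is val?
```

Trace:
`val = 10` → val = 10
`val -= 5` → val = 5
`val *= 4` → val = 20
So val = 20

Answer: 20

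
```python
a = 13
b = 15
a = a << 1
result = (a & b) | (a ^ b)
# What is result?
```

Trace:
`a = 13` → a = 13
`b = 15` → b = 15
`a = a << 1` → a = 26
`result = (a & b) | (a ^ b)` → result = 31
So result = 31

Answer: 31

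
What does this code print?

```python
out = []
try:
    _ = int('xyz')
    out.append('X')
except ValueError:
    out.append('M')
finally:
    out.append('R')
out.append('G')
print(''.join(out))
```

Execution trace: 'M' (except ValueError) → 'R' (finally) → 'G' (after the try/except). Output: MRG

Answer: MRG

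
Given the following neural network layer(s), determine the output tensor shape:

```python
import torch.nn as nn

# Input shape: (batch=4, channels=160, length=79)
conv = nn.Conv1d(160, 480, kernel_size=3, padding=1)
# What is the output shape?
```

Input: (4, 160, 79) -> Output: (4, 480, 79)

Answer: (4, 480, 79)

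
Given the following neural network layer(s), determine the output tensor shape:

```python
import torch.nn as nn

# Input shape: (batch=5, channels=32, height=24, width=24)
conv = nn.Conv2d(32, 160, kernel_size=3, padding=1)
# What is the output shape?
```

Input: (5, 32, 24, 24) -> Output: (5, 160, 24, 24)

Answer: (5, 160, 24, 24)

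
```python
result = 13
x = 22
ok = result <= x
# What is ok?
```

Trace:
`result = 13` → result = 13
`x = 22` → x = 22
`ok = result <= x` → ok = True
So ok = True

Answer: True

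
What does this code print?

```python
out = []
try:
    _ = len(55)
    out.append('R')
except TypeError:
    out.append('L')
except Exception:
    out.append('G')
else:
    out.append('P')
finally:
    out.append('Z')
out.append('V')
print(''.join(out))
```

Execution trace: 'L' (except TypeError) → 'Z' (finally) → 'V' (after the try/except). Output: LZV

Answer: LZV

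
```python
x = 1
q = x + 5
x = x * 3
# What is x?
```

Trace:
`x = 1` → x = 1
`q = x + 5` → q = 6
`x = x * 3` → x = 3
So x = 3

Answer: 3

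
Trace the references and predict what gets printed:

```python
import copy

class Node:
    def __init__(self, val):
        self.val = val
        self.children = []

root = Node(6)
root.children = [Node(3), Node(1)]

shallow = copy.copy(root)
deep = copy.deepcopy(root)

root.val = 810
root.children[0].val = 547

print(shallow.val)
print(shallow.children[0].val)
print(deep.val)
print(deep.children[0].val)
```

Key concept: deep copy with custom objects.
Step by step:
`root = Node(6)` → root = Node(val=6, children=[])
`root.children = [Node(3), Node(1)]` → root = Node(val=6, children=[Node(val=3, children=[]), Node(val=1, children=[])])
`shallow = copy.copy(root)` → shallow = Node(val=6, children=[Node(val=3, children=[]), Node(val=1, children=[])])
`deep = copy.deepcopy(root)` → deep = Node(val=6, children=[Node(val=3, children=[]), Node(val=1, children=[])])
`root.val = 810` → root = Node(val=810, children=[Node(val=3, children=[]), Node(val=1, children=[])])
`root.children[0].val = 547` → root = Node(val=810, children=[Node(val=547, children=[]), Node(val=1, children=[])]); shallow = Node(val=6, children=[Node(val=547, children=[]), Node(val=1, children=[])])
`print(shallow.val)` → prints 6
`print(shallow.children[0].val)` → prints 547
`print(deep.val)` → prints 6
`print(deep.children[0].val)` → prints 3

Answer:
6
547
6
3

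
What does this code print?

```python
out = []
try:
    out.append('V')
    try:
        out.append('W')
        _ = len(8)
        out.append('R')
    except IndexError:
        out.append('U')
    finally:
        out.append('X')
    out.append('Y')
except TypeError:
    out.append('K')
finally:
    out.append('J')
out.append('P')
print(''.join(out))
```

Execution trace: 'V' (try body) → 'W' (inner try body) → 'X' (inner finally) → 'K' (except TypeError) → 'J' (finally) → 'P' (after the try/except). Output: VWXKJP

Answer: VWXKJP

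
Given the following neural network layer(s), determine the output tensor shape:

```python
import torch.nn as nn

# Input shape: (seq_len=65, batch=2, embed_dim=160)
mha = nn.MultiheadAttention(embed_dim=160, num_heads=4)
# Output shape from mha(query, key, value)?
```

Input: (65, 2, 160) -> Output: (65, 2, 160)

Answer: (65, 2, 160)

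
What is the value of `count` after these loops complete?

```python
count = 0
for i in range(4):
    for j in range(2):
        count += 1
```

4 * 2 = 8
`count` takes the values: 0 → 1 → 2 → 3 → 4 → 5 → 6 → 7 → 8

Answer: 8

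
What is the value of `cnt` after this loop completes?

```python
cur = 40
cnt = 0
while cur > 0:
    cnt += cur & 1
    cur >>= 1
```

Count set bits in 40 (binary: 0b101000)
`cnt` takes the values: 0 → 1 → 2

Answer: 2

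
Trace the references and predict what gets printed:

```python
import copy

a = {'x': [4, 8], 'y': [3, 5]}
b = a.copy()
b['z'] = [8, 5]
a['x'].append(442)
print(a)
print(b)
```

Key concept: shallow copy of dict with mutable values.
Step by step:
`a = {'x': [4, 8], 'y': [3, 5]}` → a = {'x': [4, 8], 'y': [3, 5]}
`b = a.copy()` → b = {'x': [4, 8], 'y': [3, 5]}
`b['z'] = [8, 5]` → b = {'x': [4, 8], 'y': [3, 5], 'z': [8, 5]}
`a['x'].append(442)` → a = {'x': [4, 8, 442], 'y': [3, 5]}; b = {'x': [4, 8, 442], 'y': [3, 5], 'z': [8, 5]}
`print(a)` → prints {'x': [4, 8, 442], 'y': [3, 5]}
`print(b)` → prints {'x': [4, 8, 442], 'y': [3, 5], 'z': [8, 5]}

Answer:
{'x': [4, 8, 442], 'y': [3, 5]}
{'x': [4, 8, 442], 'y': [3, 5], 'z': [8, 5]}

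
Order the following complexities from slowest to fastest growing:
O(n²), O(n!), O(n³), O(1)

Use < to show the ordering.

Ordered by growth rate: O(1) < O(n²) < O(n³) < O(n!)

Answer: O(1) < O(n²) < O(n³) < O(n!)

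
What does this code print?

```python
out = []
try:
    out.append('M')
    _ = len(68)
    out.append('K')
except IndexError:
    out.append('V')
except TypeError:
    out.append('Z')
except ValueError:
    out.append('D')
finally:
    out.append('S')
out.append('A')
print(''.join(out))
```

Execution trace: 'M' (try body) → 'Z' (except TypeError) → 'S' (finally) → 'A' (after the try/except). Output: MZSA

Answer: MZSA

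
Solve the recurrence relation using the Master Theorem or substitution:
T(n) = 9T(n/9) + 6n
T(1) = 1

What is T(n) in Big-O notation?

By Master Theorem: a=9, b=9, f(n)=6n. Since log_9(9) = 1 and f(n) = Θ(n^1), Case 2 applies. T(n) = O(n log n).

Answer: O(n log n)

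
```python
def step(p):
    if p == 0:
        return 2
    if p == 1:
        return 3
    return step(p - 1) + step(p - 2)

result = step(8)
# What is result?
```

Build up from base cases: step(0)=2, step(1)=3, step(2)=5, step(3)=8, step(4)=13, step(5)=21, step(6)=34, ..., step(8)=89

Answer: 89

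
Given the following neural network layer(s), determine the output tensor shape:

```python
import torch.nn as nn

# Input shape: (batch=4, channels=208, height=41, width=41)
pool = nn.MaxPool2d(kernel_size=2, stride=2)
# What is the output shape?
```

Input: (4, 208, 41, 41) -> Output: (4, 208, 20, 20)

Answer: (4, 208, 20, 20)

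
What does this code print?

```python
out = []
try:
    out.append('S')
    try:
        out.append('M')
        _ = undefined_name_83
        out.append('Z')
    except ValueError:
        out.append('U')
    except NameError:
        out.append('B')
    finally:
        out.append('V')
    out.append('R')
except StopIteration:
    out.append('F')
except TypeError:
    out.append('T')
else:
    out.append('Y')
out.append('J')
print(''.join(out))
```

Execution trace: 'S' (try body) → 'M' (inner try body) → 'B' (inner except NameError) → 'V' (inner finally) → 'R' (try body, no exception) → 'Y' (else) → 'J' (after the try/except). Output: SMBVRYJ

Answer: SMBVRYJ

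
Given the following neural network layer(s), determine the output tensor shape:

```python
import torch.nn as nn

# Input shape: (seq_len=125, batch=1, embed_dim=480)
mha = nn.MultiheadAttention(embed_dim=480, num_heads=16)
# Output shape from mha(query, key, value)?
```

Input: (125, 1, 480) -> Output: (125, 1, 480)

Answer: (125, 1, 480)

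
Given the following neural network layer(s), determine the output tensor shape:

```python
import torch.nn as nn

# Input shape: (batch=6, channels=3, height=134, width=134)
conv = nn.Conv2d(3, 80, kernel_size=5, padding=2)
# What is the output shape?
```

Input: (6, 3, 134, 134) -> Output: (6, 80, 134, 134)

Answer: (6, 80, 134, 134)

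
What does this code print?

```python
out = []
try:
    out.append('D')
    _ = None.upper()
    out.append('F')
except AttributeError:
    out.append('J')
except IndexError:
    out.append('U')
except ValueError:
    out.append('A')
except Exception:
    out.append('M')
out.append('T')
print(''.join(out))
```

Execution trace: 'D' (try body) → 'J' (except AttributeError) → 'T' (after the try/except). Output: DJT

Answer: DJT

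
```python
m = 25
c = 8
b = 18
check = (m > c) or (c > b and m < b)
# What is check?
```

Trace:
`m = 25` → m = 25
`c = 8` → c = 8
`b = 18` → b = 18
`check = (m > c) or (c > b and m < b)` → check = True
So check = True

Answer: True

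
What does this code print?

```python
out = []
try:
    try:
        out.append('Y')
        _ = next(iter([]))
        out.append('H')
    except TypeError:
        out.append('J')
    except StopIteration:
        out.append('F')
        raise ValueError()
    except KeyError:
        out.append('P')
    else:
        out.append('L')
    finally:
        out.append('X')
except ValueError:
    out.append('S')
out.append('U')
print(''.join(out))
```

Execution trace: 'Y' (try body) → 'F' (except StopIteration) → 'X' (finally) → 'S' (outer except ValueError) → 'U' (after the try/except). Output: YFXSU

Answer: YFXSU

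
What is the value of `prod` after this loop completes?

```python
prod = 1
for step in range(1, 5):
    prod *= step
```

4! = 24
`prod` takes the values: 1 → 2 → 6 → 24

Answer: 24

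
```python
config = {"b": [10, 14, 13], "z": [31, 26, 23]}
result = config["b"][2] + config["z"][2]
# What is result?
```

Trace:
`config = {"b": [10, 14, 13], "z": [31, 26, 23]}` → config = {'b': [10, 14, 13], 'z': [31, 26, 23]}
`result = config["b"][2] + config["z"][2]` → result = 36
So result = 36

Answer: 36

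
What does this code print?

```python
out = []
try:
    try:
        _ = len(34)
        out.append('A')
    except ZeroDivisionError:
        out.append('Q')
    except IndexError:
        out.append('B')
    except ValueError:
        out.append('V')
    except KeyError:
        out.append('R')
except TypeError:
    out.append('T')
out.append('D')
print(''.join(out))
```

Execution trace: 'T' (outer except TypeError) → 'D' (after the try/except). Output: TD

Answer: TD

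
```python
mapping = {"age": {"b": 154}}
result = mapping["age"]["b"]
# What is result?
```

Trace:
`mapping = {"age": {"b": 154}}` → mapping = {'age': {'b': 154}}
`result = mapping["age"]["b"]` → result = 154
So result = 154

Answer: 154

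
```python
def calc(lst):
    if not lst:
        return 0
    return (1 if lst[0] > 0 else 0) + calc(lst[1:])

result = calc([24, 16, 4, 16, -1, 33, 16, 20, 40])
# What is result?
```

Count of positive elements in [24, 16, 4, 16, -1, 33, 16, 20, 40] = 8

Answer: 8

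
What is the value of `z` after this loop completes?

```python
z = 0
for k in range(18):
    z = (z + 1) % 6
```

Increment mod 6, 18 times = 0
`z` takes the values: 0 → 1 → 2 → 3 → 4 → 5 → 0 → 1 → 2 → 3 → 4 → 5 → 0 → 1 → 2 → 3 → 4 → 5 → 0

Answer: 0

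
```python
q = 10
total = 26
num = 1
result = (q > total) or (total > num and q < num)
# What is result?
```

Trace:
`q = 10` → q = 10
`total = 26` → total = 26
`num = 1` → num = 1
`result = (q > total) or (total > num and q < num)` → result = False
So result = False

Answer: False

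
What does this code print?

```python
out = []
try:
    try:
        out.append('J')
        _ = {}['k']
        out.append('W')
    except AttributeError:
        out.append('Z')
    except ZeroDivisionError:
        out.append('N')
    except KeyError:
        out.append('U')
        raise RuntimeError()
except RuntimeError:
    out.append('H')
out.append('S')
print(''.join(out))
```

Execution trace: 'J' (inner try body) → 'U' (inner except KeyError) → 'H' (outer except RuntimeError) → 'S' (after the try/except). Output: JUHS

Answer: JUHS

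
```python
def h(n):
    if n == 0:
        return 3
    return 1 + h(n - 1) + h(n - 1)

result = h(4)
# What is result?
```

h(n) = 1 + 2·h(n-1), h(0)=3. Closed form: (3+1)·2^4 - 1 = 63.

Answer: 63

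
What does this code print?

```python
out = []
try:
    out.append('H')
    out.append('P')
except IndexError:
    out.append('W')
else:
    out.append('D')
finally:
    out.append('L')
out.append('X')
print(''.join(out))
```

Execution trace: 'H' (try body) → 'P' (try body, no exception) → 'D' (else) → 'L' (finally) → 'X' (after the try/except). Output: HPDLX

Answer: HPDLX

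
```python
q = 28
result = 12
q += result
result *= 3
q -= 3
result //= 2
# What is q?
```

Trace:
`q = 28` → q = 28
`result = 12` → result = 12
`q += result` → q = 40
`result *= 3` → result = 36
`q -= 3` → q = 37
`result //= 2` → result = 18
So q = 37

Answer: 37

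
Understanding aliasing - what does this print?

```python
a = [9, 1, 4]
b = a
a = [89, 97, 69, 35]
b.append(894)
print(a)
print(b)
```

Key concept: rebinding vs mutation: a is rebound to a new list, b still points at the original.
Step by step:
`a = [9, 1, 4]` → a = [9, 1, 4]
`b = a` → b = [9, 1, 4] (same object as a)
`a = [89, 97, 69, 35]` → a = [89, 97, 69, 35]
`b.append(894)` → b = [9, 1, 4, 894]
`print(a)` → prints [89, 97, 69, 35]
`print(b)` → prints [9, 1, 4, 894]

Answer:
[89, 97, 69, 35]
[9, 1, 4, 894]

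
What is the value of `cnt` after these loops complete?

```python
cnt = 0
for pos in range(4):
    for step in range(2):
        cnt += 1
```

4 * 2 = 8
`cnt` takes the values: 0 → 1 → 2 → 3 → 4 → 5 → 6 → 7 → 8

Answer: 8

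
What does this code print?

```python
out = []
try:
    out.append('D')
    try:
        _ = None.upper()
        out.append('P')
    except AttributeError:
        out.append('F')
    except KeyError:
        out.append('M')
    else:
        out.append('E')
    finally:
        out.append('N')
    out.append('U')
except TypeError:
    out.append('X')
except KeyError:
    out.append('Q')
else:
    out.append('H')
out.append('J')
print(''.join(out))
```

Execution trace: 'D' (try body) → 'F' (inner except AttributeError) → 'N' (inner finally) → 'U' (try body, no exception) → 'H' (else) → 'J' (after the try/except). Output: DFNUHJ

Answer: DFNUHJ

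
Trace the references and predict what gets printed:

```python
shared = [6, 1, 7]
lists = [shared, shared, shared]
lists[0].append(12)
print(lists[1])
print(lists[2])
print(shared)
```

Key concept: list of same reference.
Step by step:
`shared = [6, 1, 7]` → shared = [6, 1, 7]
`lists = [shared, shared, shared]` → lists = [[6, 1, 7], [6, 1, 7], [6, 1, 7]]
`lists[0].append(12)` → shared = [6, 1, 7, 12]; lists = [[6, 1, 7, 12], [6, 1, 7, 12], [6, 1, 7, 12]]
`print(lists[1])` → prints [6, 1, 7, 12]
`print(lists[2])` → prints [6, 1, 7, 12]
`print(shared)` → prints [6, 1, 7, 12]

Answer:
[6, 1, 7, 12]
[6, 1, 7, 12]
[6, 1, 7, 12]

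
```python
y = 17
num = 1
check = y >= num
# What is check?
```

Trace:
`y = 17` → y = 17
`num = 1` → num = 1
`check = y >= num` → check = True
So check = True

Answer: True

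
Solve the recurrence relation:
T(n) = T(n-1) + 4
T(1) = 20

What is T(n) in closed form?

Unrolling: T(n) = T(1) + 4·(n-1) = 20 + 4(n-1) = 4n + 16.

Answer: T(n) = 4n + 16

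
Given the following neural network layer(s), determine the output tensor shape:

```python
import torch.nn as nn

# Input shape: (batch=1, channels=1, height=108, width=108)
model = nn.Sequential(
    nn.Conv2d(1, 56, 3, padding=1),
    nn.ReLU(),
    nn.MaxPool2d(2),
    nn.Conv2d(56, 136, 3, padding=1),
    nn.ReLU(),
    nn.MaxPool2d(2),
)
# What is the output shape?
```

Input: (1, 1, 108, 108) -> after first Conv2d: (1, 56, 108, 108) -> after first MaxPool2d: (1, 56, 54, 54) -> after second Conv2d: (1, 136, 54, 54) -> Output: (1, 136, 27, 27)

Answer: (1, 136, 27, 27)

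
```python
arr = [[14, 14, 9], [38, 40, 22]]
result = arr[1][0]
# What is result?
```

Trace:
`arr = [[14, 14, 9], [38, 40, 22]]` → arr = [[14, 14, 9], [38, 40, 22]]
`result = arr[1][0]` → result = 38
So result = 38

Answer: 38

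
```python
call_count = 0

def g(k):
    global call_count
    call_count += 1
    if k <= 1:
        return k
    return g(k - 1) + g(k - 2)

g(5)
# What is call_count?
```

Calls(k) = 1 + Calls(k-1) + Calls(k-2); Calls(0)=Calls(1)=1. For k=5 this gives 15.

Answer: 15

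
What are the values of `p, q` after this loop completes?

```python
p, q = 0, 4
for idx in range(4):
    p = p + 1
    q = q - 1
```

p goes 0→4, q goes 4→0
`p, q` takes the values: (0, 4) → (1, 4) → (1, 3) → (2, 3) → (2, 2) → (3, 2) → (3, 1) → (4, 1) → (4, 0)

Answer: 4, 0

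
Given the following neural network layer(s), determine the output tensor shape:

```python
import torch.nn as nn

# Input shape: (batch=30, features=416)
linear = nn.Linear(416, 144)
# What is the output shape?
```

Input: (30, 416) -> Output: (30, 144)

Answer: (30, 144)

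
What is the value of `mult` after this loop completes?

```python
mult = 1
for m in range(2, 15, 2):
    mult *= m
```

Product of even numbers 2 to 14
`mult` takes the values: 1 → 2 → 8 → 48 → 384 → 3840 → 46080 → 645120

Answer: 645120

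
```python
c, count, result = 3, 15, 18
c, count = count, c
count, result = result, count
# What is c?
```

Trace:
`c, count, result = 3, 15, 18` → c = 3; count = 15; result = 18
`c, count = count, c` → c = 15; count = 3
`count, result = result, count` → count = 18; result = 3
So c = 15

Answer: 15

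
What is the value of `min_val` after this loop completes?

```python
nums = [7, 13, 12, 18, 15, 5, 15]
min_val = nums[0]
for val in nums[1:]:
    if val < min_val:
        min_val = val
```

Minimum of [7, 13, 12, 18, 15, 5, 15]
`min_val` takes the values: 7 → 5

Answer: 5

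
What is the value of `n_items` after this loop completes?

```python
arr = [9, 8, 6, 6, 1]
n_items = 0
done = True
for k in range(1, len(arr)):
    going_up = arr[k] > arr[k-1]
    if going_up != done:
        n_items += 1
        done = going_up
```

Count direction changes in [9, 8, 6, 6, 1]
`n_items` takes the values: 0 → 1

Answer: 1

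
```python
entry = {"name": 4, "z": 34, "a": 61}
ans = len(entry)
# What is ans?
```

Trace:
`entry = {"name": 4, "z": 34, "a": 61}` → entry = {'name': 4, 'z': 34, 'a': 61}
`ans = len(entry)` → ans = 3
So ans = 3

Answer: 3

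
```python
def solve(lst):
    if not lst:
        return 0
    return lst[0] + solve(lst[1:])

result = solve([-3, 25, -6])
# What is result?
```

(-3) + 25 + (-6) + 0 = 16

Answer: 16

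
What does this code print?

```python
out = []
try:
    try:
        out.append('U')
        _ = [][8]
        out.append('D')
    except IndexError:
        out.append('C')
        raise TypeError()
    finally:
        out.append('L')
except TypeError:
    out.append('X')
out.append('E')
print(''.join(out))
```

Execution trace: 'U' (inner try body) → 'C' (inner except IndexError) → 'L' (inner finally) → 'X' (outer except TypeError) → 'E' (after the try/except). Output: UCLXE

Answer: UCLXE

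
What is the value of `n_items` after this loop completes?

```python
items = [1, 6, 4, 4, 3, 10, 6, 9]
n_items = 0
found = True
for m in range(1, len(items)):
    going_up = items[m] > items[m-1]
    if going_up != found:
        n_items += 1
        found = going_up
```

Count direction changes in [1, 6, 4, 4, 3, 10, 6, 9]
`n_items` takes the values: 0 → 1 → 2 → 3 → 4

Answer: 4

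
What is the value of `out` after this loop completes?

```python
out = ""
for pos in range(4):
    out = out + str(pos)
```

Concatenate digits 0 to 3
`out` takes the values: "" → "0" → "01" → "012" → "0123"

Answer: "0123"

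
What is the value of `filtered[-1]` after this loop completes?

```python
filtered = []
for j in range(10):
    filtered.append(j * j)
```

Last element of squares 0 to 9
`filtered` takes the values: [] → [0] → [0, 1] → [0, 1, 4] → [0, 1, 4, 9] → [0, 1, 4, 9, 16] → [0, 1, 4, 9, 16, 25] → [0, 1, 4, 9, 16, 25, 36] → [0, 1, 4, 9, 16, 25, 36, 49] → [0, 1, 4, 9, 16, 25, 36, 49, 64] → [0, 1, 4, 9, 16, 25, 36, 49, 64, 81]
So `filtered[-1]` = 81

Answer: 81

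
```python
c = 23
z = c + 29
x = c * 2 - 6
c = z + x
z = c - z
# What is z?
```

Trace:
`c = 23` → c = 23
`z = c + 29` → z = 52
`x = c * 2 - 6` → x = 40
`c = z + x` → c = 92
`z = c - z` → z = 40
So z = 40

Answer: 40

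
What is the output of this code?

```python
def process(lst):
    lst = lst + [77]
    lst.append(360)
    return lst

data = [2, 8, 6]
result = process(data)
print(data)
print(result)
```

Key concept: rebinding parameter vs mutation.
Step by step:
`data = [2, 8, 6]` → data = [2, 8, 6]
`result = process(data)` → result = [2, 8, 6, 77, 360]
`print(data)` → prints [2, 8, 6]
`print(result)` → prints [2, 8, 6, 77, 360]

Answer:
[2, 8, 6]
[2, 8, 6, 77, 360]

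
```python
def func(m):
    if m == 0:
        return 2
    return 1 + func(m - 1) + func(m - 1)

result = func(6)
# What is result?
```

func(m) = 1 + 2·func(m-1), func(0)=2. Closed form: (2+1)·2^6 - 1 = 191.

Answer: 191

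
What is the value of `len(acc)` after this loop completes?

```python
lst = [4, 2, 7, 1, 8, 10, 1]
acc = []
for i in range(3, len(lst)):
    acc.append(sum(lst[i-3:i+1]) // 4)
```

Number of 4-element averages
`acc` takes the values: [] → [3] → [3, 4] → [3, 4, 6] → [3, 4, 6, 5]
So `len(acc)` = 4

Answer: 4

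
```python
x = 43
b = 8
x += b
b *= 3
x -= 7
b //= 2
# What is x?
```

Trace:
`x = 43` → x = 43
`b = 8` → b = 8
`x += b` → x = 51
`b *= 3` → b = 24
`x -= 7` → x = 44
`b //= 2` → b = 12
So x = 44

Answer: 44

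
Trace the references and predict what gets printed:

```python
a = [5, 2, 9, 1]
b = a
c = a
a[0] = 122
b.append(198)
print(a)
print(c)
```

Key concept: multiple aliases.
Step by step:
`a = [5, 2, 9, 1]` → a = [5, 2, 9, 1]
`b = a` → b = [5, 2, 9, 1] (same object as a)
`c = a` → c = [5, 2, 9, 1] (same object as a, b)
`a[0] = 122` → a = [122, 2, 9, 1] (same object as b, c); b = [122, 2, 9, 1] (same object as a, c); c = [122, 2, 9, 1] (same object as a, b)
`b.append(198)` → a = [122, 2, 9, 1, 198] (same object as b, c); b = [122, 2, 9, 1, 198] (same object as a, c); c = [122, 2, 9, 1, 198] (same object as a, b)
`print(a)` → prints [122, 2, 9, 1, 198]
`print(c)` → prints [122, 2, 9, 1, 198]

Answer:
[122, 2, 9, 1, 198]
[122, 2, 9, 1, 198]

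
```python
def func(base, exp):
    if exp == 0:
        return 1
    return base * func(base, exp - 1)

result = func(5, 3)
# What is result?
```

func(5, 3) = 5 * 5 * 5 = 125

Answer: 125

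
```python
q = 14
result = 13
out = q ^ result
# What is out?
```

Trace:
`q = 14` → q = 14
`result = 13` → result = 13
`out = q ^ result` → out = 3
So out = 3

Answer: 3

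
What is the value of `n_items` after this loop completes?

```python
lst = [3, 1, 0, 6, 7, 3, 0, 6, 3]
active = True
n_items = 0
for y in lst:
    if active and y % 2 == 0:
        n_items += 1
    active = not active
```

Count even values at even positions
`n_items` takes the values: 0 → 1 → 2

Answer: 2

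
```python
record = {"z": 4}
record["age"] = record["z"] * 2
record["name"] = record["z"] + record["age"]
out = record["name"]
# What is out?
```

Trace:
`record = {"z": 4}` → record = {'z': 4}
`record["age"] = record["z"] * 2` → record = {'z': 4, 'age': 8}
`record["name"] = record["z"] + record["age"]` → record = {'z': 4, 'age': 8, 'name': 12}
`out = record["name"]` → out = 12
So out = 12

Answer: 12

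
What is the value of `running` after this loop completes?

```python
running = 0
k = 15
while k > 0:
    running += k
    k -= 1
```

Sum 15 down to 1
`running` takes the values: 0 → 15 → 29 → 42 → 54 → 65 → 75 → 84 → 92 → 99 → 105 → 110 → 114 → 117 → 119 → 120

Answer: 120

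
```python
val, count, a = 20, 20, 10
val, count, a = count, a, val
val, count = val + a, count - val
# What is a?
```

Trace:
`val, count, a = 20, 20, 10` → val = 20; count = 20; a = 10
`val, count, a = count, a, val` → val = 20; count = 10; a = 20
`val, count = val + a, count - val` → val = 40; count = -10
So a = 20

Answer: 20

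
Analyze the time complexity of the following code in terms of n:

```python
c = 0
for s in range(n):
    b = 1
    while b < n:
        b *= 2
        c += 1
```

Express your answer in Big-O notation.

Each loop level contributes: n × log n. Multiplying the contributions gives O(n log n).

Answer: O(n log n)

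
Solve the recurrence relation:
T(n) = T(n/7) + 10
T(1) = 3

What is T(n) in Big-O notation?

Each step divides n by 7 and adds 10. After log_7(n) steps we reach T(1)=3. So T(n) = 10·log_7(n) + 3 = O(log n).

Answer: O(log n)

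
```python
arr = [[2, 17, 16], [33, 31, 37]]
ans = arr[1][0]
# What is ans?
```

Trace:
`arr = [[2, 17, 16], [33, 31, 37]]` → arr = [[2, 17, 16], [33, 31, 37]]
`ans = arr[1][0]` → ans = 33
So ans = 33

Answer: 33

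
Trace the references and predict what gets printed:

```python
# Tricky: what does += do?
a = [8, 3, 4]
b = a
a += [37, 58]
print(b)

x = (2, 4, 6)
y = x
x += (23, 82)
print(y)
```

Key concept: += behavior differs for mutable vs immutable.
Step by step:
`a = [8, 3, 4]` → a = [8, 3, 4]
`b = a` → b = [8, 3, 4] (same object as a)
`a += [37, 58]` → a = [8, 3, 4, 37, 58] (same object as b); b = [8, 3, 4, 37, 58] (same object as a)
`print(b)` → prints [8, 3, 4, 37, 58]
`x = (2, 4, 6)` → x = (2, 4, 6)
`y = x` → y = (2, 4, 6)
`x += (23, 82)` → x = (2, 4, 6, 23, 82)
`print(y)` → prints (2, 4, 6)

Answer:
[8, 3, 4, 37, 58]
(2, 4, 6)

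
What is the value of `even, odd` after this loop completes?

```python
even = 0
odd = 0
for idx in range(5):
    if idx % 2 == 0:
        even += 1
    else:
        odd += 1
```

Count evens and odds in range(5)
`even, odd` takes the values: (0, 0) → (1, 0) → (1, 1) → (2, 1) → (2, 2) → (3, 2)

Answer: 3, 2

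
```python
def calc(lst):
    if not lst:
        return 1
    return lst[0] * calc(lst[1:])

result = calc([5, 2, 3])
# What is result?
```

Product over [5, 2, 3] = 5 * 2 * 3 = 30

Answer: 30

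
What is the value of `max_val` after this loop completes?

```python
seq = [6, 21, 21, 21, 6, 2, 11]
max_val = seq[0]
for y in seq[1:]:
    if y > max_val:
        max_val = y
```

Maximum of [6, 21, 21, 21, 6, 2, 11]
`max_val` takes the values: 6 → 21

Answer: 21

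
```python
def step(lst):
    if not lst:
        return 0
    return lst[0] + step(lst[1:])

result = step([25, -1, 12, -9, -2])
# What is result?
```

25 + (-1) + 12 + (-9) + (-2) + 0 = 25

Answer: 25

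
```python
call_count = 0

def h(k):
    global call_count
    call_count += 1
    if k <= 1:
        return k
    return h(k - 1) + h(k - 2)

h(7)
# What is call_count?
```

Calls(k) = 1 + Calls(k-1) + Calls(k-2); Calls(0)=Calls(1)=1. For k=7 this gives 41.

Answer: 41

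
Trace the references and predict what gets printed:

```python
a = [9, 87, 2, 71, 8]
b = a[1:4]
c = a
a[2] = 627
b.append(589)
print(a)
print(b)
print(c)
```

Key concept: slice vs alias.
Step by step:
`a = [9, 87, 2, 71, 8]` → a = [9, 87, 2, 71, 8]
`b = a[1:4]` → b = [87, 2, 71]
`c = a` → c = [9, 87, 2, 71, 8] (same object as a)
`a[2] = 627` → a = [9, 87, 627, 71, 8] (same object as c); c = [9, 87, 627, 71, 8] (same object as a)
`b.append(589)` → b = [87, 2, 71, 589]
`print(a)` → prints [9, 87, 627, 71, 8]
`print(b)` → prints [87, 2, 71, 589]
`print(c)` → prints [9, 87, 627, 71, 8]

Answer:
[9, 87, 627, 71, 8]
[87, 2, 71, 589]
[9, 87, 627, 71, 8]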